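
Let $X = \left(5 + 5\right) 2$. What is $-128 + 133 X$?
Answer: $2532$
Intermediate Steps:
$X = 20$ ($X = 10 \cdot 2 = 20$)
$-128 + 133 X = -128 + 133 \cdot 20 = -128 + 2660 = 2532$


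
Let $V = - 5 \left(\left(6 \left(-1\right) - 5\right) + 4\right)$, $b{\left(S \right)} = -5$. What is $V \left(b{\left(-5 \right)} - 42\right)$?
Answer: $-1645$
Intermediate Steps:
$V = 35$ ($V = - 5 \left(\left(-6 - 5\right) + 4\right) = - 5 \left(-11 + 4\right) = \left(-5\right) \left(-7\right) = 35$)
$V \left(b{\left(-5 \right)} - 42\right) = 35 \left(-5 - 42\right) = 35 \left(-47\right) = -1645$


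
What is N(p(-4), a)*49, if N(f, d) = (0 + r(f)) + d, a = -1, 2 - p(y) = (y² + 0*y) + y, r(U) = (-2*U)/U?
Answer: -147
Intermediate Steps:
r(U) = -2
p(y) = 2 - y - y² (p(y) = 2 - ((y² + 0*y) + y) = 2 - ((y² + 0) + y) = 2 - (y² + y) = 2 - (y + y²) = 2 + (-y - y²) = 2 - y - y²)
N(f, d) = -2 + d (N(f, d) = (0 - 2) + d = -2 + d)
N(p(-4), a)*49 = (-2 - 1)*49 = -3*49 = -147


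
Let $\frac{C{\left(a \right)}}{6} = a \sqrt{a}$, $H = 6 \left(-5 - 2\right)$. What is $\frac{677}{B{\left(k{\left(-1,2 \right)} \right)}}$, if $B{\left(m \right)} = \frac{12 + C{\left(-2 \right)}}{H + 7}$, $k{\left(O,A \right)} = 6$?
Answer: $- \frac{23695}{36} - \frac{23695 i \sqrt{2}}{36} \approx -658.19 - 930.83 i$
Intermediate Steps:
$H = -42$ ($H = 6 \left(-7\right) = -42$)
$C{\left(a \right)} = 6 a^{\frac{3}{2}}$ ($C{\left(a \right)} = 6 a \sqrt{a} = 6 a^{\frac{3}{2}}$)
$B{\left(m \right)} = - \frac{12}{35} + \frac{12 i \sqrt{2}}{35}$ ($B{\left(m \right)} = \frac{12 + 6 \left(-2\right)^{\frac{3}{2}}}{-42 + 7} = \frac{12 + 6 \left(- 2 i \sqrt{2}\right)}{-35} = \left(12 - 12 i \sqrt{2}\right) \left(- \frac{1}{35}\right) = - \frac{12}{35} + \frac{12 i \sqrt{2}}{35}$)
$\frac{677}{B{\left(k{\left(-1,2 \right)} \right)}} = \frac{677}{- \frac{12}{35} + \frac{12 i \sqrt{2}}{35}}$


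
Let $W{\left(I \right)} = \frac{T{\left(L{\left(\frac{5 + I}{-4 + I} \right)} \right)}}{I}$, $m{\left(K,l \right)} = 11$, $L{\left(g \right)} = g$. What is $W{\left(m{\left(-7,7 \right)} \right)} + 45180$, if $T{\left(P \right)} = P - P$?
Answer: $45180$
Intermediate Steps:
$T{\left(P \right)} = 0$
$W{\left(I \right)} = 0$ ($W{\left(I \right)} = \frac{0}{I} = 0$)
$W{\left(m{\left(-7,7 \right)} \right)} + 45180 = 0 + 45180 = 45180$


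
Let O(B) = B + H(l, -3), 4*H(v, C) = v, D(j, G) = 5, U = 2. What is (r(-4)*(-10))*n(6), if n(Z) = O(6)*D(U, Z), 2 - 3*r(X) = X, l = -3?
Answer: -525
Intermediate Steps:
H(v, C) = v/4
r(X) = ⅔ - X/3
O(B) = -¾ + B (O(B) = B + (¼)*(-3) = B - ¾ = -¾ + B)
n(Z) = 105/4 (n(Z) = (-¾ + 6)*5 = (21/4)*5 = 105/4)
(r(-4)*(-10))*n(6) = ((⅔ - ⅓*(-4))*(-10))*(105/4) = ((⅔ + 4/3)*(-10))*(105/4) = (2*(-10))*(105/4) = -20*105/4 = -525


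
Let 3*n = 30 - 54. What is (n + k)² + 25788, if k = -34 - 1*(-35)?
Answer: 25837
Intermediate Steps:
k = 1 (k = -34 + 35 = 1)
n = -8 (n = (30 - 54)/3 = (⅓)*(-24) = -8)
(n + k)² + 25788 = (-8 + 1)² + 25788 = (-7)² + 25788 = 49 + 25788 = 25837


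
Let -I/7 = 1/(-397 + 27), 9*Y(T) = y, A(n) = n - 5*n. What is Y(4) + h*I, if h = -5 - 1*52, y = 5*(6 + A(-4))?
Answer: 37109/3330 ≈ 11.144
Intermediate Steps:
A(n) = -4*n
y = 110 (y = 5*(6 - 4*(-4)) = 5*(6 + 16) = 5*22 = 110)
Y(T) = 110/9 (Y(T) = (⅑)*110 = 110/9)
I = 7/370 (I = -7/(-397 + 27) = -7/(-370) = -7*(-1/370) = 7/370 ≈ 0.018919)
h = -57 (h = -5 - 52 = -57)
Y(4) + h*I = 110/9 - 57*7/370 = 110/9 - 399/370 = 37109/3330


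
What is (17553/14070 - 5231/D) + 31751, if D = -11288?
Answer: 840505690099/26470360 ≈ 31753.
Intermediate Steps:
(17553/14070 - 5231/D) + 31751 = (17553/14070 - 5231/(-11288)) + 31751 = (17553*(1/14070) - 5231*(-1/11288)) + 31751 = (5851/4690 + 5231/11288) + 31751 = 45289739/26470360 + 31751 = 840505690099/26470360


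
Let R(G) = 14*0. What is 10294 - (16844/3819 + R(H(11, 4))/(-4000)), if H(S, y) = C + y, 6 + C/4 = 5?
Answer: 39295942/3819 ≈ 10290.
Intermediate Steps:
C = -4 (C = -24 + 4*5 = -24 + 20 = -4)
H(S, y) = -4 + y
R(G) = 0
10294 - (16844/3819 + R(H(11, 4))/(-4000)) = 10294 - (16844/3819 + 0/(-4000)) = 10294 - (16844*(1/3819) + 0*(-1/4000)) = 10294 - (16844/3819 + 0) = 10294 - 1*16844/3819 = 10294 - 16844/3819 = 39295942/3819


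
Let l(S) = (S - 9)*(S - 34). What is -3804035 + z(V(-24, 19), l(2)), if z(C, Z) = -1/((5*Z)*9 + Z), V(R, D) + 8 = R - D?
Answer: -39196776641/10304 ≈ -3.8040e+6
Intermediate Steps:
l(S) = (-34 + S)*(-9 + S) (l(S) = (-9 + S)*(-34 + S) = (-34 + S)*(-9 + S))
V(R, D) = -8 + R - D (V(R, D) = -8 + (R - D) = -8 + R - D)
z(C, Z) = -1/(46*Z) (z(C, Z) = -1/(45*Z + Z) = -1/(46*Z))
-3804035 + z(V(-24, 19), l(2)) = -3804035 - 1/(46*(306 + 2² - 43*2)) = -3804035 - 1/(46*(306 + 4 - 86)) = -3804035 - 1/46/224 = -3804035 - 1/46*1/224 = -3804035 - 1/10304 = -39196776641/10304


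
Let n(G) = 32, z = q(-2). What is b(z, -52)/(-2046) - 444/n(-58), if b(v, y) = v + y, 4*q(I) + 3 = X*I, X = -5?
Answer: -4723/341 ≈ -13.850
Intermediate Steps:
q(I) = -¾ - 5*I/4 (q(I) = -¾ + (-5*I)/4 = -¾ - 5*I/4)
z = 7/4 (z = -¾ - 5/4*(-2) = -¾ + 5/2 = 7/4 ≈ 1.7500)
b(z, -52)/(-2046) - 444/n(-58) = (7/4 - 52)/(-2046) - 444/32 = -201/4*(-1/2046) - 444*1/32 = 67/2728 - 111/8 = -4723/341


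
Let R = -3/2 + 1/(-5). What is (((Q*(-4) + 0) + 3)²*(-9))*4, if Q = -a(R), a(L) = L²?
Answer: -4769856/625 ≈ -7631.8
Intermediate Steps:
R = -17/10 (R = -3*½ + 1*(-⅕) = -3/2 - ⅕ = -17/10 ≈ -1.7000)
Q = -289/100 (Q = -(-17/10)² = -1*289/100 = -289/100 ≈ -2.8900)
(((Q*(-4) + 0) + 3)²*(-9))*4 = (((-289/100*(-4) + 0) + 3)²*(-9))*4 = (((289/25 + 0) + 3)²*(-9))*4 = ((289/25 + 3)²*(-9))*4 = ((364/25)²*(-9))*4 = ((132496/625)*(-9))*4 = -1192464/625*4 = -4769856/625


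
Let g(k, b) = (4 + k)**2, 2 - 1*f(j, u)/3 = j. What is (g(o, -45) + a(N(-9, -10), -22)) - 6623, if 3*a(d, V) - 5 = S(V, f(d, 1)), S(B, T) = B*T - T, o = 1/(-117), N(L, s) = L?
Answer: -93884660/13689 ≈ -6858.4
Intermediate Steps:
f(j, u) = 6 - 3*j
o = -1/117 ≈ -0.0085470
S(B, T) = -T + B*T
a(d, V) = 5/3 + (-1 + V)*(6 - 3*d)/3 (a(d, V) = 5/3 + ((6 - 3*d)*(-1 + V))/3 = 5/3 + ((-1 + V)*(6 - 3*d))/3 = 5/3 + (-1 + V)*(6 - 3*d)/3)
(g(o, -45) + a(N(-9, -10), -22)) - 6623 = ((4 - 1/117)**2 + (5/3 - (-1 - 22)*(-2 - 9))) - 6623 = ((467/117)**2 + (5/3 - 1*(-23)*(-11))) - 6623 = (218089/13689 + (5/3 - 253)) - 6623 = (218089/13689 - 754/3) - 6623 = -3222413/13689 - 6623 = -93884660/13689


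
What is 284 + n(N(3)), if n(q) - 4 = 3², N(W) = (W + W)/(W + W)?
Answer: 297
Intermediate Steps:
N(W) = 1 (N(W) = (2*W)/((2*W)) = (2*W)*(1/(2*W)) = 1)
n(q) = 13 (n(q) = 4 + 3² = 4 + 9 = 13)
284 + n(N(3)) = 284 + 13 = 297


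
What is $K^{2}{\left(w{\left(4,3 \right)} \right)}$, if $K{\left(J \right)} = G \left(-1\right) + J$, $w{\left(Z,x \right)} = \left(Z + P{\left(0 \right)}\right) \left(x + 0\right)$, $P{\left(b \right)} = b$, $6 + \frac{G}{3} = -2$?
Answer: $1296$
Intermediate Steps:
$G = -24$ ($G = -18 + 3 \left(-2\right) = -18 - 6 = -24$)
$w{\left(Z,x \right)} = Z x$ ($w{\left(Z,x \right)} = \left(Z + 0\right) \left(x + 0\right) = Z x$)
$K{\left(J \right)} = 24 + J$ ($K{\left(J \right)} = \left(-24\right) \left(-1\right) + J = 24 + J$)
$K^{2}{\left(w{\left(4,3 \right)} \right)} = \left(24 + 4 \cdot 3\right)^{2} = \left(24 + 12\right)^{2} = 36^{2} = 1296$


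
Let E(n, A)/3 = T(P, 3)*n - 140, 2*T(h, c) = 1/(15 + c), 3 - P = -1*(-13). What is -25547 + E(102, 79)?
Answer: -51917/2 ≈ -25959.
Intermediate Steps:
P = -10 (P = 3 - (-1)*(-13) = 3 - 1*13 = 3 - 13 = -10)
T(h, c) = 1/(2*(15 + c))
E(n, A) = -420 + n/12 (E(n, A) = 3*((1/(2*(15 + 3)))*n - 140) = 3*(((1/2)/18)*n - 140) = 3*(((1/2)*(1/18))*n - 140) = 3*(n/36 - 140) = 3*(-140 + n/36) = -420 + n/12)
-25547 + E(102, 79) = -25547 + (-420 + (1/12)*102) = -25547 + (-420 + 17/2) = -25547 - 823/2 = -51917/2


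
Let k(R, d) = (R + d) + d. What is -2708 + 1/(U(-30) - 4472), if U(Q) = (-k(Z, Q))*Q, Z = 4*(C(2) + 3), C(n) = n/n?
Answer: -15684737/5792 ≈ -2708.0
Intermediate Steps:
C(n) = 1
Z = 16 (Z = 4*(1 + 3) = 4*4 = 16)
k(R, d) = R + 2*d
U(Q) = Q*(-16 - 2*Q) (U(Q) = (-(16 + 2*Q))*Q = (-16 - 2*Q)*Q = Q*(-16 - 2*Q))
-2708 + 1/(U(-30) - 4472) = -2708 + 1/(-2*(-30)*(8 - 30) - 4472) = -2708 + 1/(-2*(-30)*(-22) - 4472) = -2708 + 1/(-1320 - 4472) = -2708 + 1/(-5792) = -2708 - 1/5792 = -15684737/5792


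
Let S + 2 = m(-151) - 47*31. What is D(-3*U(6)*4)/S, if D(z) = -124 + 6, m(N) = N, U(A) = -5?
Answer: 59/805 ≈ 0.073292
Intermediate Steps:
D(z) = -118
S = -1610 (S = -2 + (-151 - 47*31) = -2 + (-151 - 1457) = -2 - 1608 = -1610)
D(-3*U(6)*4)/S = -118/(-1610) = -118*(-1/1610) = 59/805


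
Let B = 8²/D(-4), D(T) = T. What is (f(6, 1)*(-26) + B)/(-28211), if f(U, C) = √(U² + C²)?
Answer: 16/28211 + 26*√37/28211 ≈ 0.0061732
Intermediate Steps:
B = -16 (B = 8²/(-4) = 64*(-¼) = -16)
f(U, C) = √(C² + U²)
(f(6, 1)*(-26) + B)/(-28211) = (√(1² + 6²)*(-26) - 16)/(-28211) = (√(1 + 36)*(-26) - 16)*(-1/28211) = (√37*(-26) - 16)*(-1/28211) = (-26*√37 - 16)*(-1/28211) = (-16 - 26*√37)*(-1/28211) = 16/28211 + 26*√37/28211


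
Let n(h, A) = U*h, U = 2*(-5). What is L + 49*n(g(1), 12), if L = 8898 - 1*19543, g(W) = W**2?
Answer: -11135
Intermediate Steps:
U = -10
n(h, A) = -10*h
L = -10645 (L = 8898 - 19543 = -10645)
L + 49*n(g(1), 12) = -10645 + 49*(-10*1**2) = -10645 + 49*(-10*1) = -10645 + 49*(-10) = -10645 - 490 = -11135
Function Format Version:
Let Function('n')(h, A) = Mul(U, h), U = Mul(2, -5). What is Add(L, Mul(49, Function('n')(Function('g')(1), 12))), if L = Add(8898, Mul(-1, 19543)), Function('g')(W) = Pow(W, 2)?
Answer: -11135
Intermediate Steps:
U = -10
Function('n')(h, A) = Mul(-10, h)
L = -10645 (L = Add(8898, -19543) = -10645)
Add(L, Mul(49, Function('n')(Function('g')(1), 12))) = Add(-10645, Mul(49, Mul(-10, Pow(1, 2)))) = Add(-10645, Mul(49, Mul(-10, 1))) = Add(-10645, Mul(49, -10)) = Add(-10645, -490) = -11135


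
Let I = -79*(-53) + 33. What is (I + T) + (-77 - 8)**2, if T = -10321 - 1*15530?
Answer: -14406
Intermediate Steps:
T = -25851 (T = -10321 - 15530 = -25851)
I = 4220 (I = 4187 + 33 = 4220)
(I + T) + (-77 - 8)**2 = (4220 - 25851) + (-77 - 8)**2 = -21631 + (-85)**2 = -21631 + 7225 = -14406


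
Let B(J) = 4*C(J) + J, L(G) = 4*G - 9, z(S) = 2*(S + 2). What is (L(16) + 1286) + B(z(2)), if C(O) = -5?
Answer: 1329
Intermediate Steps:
z(S) = 4 + 2*S (z(S) = 2*(2 + S) = 4 + 2*S)
L(G) = -9 + 4*G
B(J) = -20 + J (B(J) = 4*(-5) + J = -20 + J)
(L(16) + 1286) + B(z(2)) = ((-9 + 4*16) + 1286) + (-20 + (4 + 2*2)) = ((-9 + 64) + 1286) + (-20 + (4 + 4)) = (55 + 1286) + (-20 + 8) = 1341 - 12 = 1329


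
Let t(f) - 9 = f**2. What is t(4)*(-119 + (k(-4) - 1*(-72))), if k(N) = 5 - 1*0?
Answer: -1050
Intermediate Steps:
k(N) = 5 (k(N) = 5 + 0 = 5)
t(f) = 9 + f**2
t(4)*(-119 + (k(-4) - 1*(-72))) = (9 + 4**2)*(-119 + (5 - 1*(-72))) = (9 + 16)*(-119 + (5 + 72)) = 25*(-119 + 77) = 25*(-42) = -1050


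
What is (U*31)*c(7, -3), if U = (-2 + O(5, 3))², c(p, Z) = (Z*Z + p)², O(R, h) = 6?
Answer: 126976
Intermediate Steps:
c(p, Z) = (p + Z²)² (c(p, Z) = (Z² + p)² = (p + Z²)²)
U = 16 (U = (-2 + 6)² = 4² = 16)
(U*31)*c(7, -3) = (16*31)*(7 + (-3)²)² = 496*(7 + 9)² = 496*16² = 496*256 = 126976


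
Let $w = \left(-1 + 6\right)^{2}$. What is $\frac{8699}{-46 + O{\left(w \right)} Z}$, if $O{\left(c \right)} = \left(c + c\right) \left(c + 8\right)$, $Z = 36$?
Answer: $\frac{8699}{59354} \approx 0.14656$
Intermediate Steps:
$w = 25$ ($w = 5^{2} = 25$)
$O{\left(c \right)} = 2 c \left(8 + c\right)$
$\frac{8699}{-46 + O{\left(w \right)} Z} = \frac{8699}{-46 + 2 \cdot 25 \left(8 + 25\right) 36} = \frac{8699}{-46 + 2 \cdot 25 \cdot 33 \cdot 36} = \frac{8699}{-46 + 1650 \cdot 36} = \frac{8699}{-46 + 59400} = \frac{8699}{59354}$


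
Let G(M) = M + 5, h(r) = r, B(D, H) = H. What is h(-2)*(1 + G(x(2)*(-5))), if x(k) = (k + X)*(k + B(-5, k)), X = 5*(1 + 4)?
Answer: 1068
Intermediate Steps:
X = 25 (X = 5*5 = 25)
x(k) = 2*k*(25 + k) (x(k) = (k + 25)*(k + k) = (25 + k)*(2*k) = 2*k*(25 + k))
G(M) = 5 + M
h(-2)*(1 + G(x(2)*(-5))) = -2*(1 + (5 + (2*2*(25 + 2))*(-5))) = -2*(1 + (5 + (2*2*27)*(-5))) = -2*(1 + (5 + 108*(-5))) = -2*(1 + (5 - 540)) = -2*(1 - 535) = -2*(-534) = 1068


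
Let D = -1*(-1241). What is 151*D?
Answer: 187391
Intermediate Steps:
D = 1241
151*D = 151*1241 = 187391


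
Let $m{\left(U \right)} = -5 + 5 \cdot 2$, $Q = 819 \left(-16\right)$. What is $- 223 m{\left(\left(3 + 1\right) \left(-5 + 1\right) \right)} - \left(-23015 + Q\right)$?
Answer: $35004$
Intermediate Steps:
$Q = -13104$
$m{\left(U \right)} = 5$ ($m{\left(U \right)} = -5 + 10 = 5$)
$- 223 m{\left(\left(3 + 1\right) \left(-5 + 1\right) \right)} - \left(-23015 + Q\right) = \left(-223\right) 5 + \left(23015 - -13104\right) = -1115 + \left(23015 + 13104\right) = -1115 + 36119 = 35004$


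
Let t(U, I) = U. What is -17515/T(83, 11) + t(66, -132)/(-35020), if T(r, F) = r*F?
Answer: -306717779/15986630 ≈ -19.186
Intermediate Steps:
T(r, F) = F*r
-17515/T(83, 11) + t(66, -132)/(-35020) = -17515/(11*83) + 66/(-35020) = -17515/913 + 66*(-1/35020) = -17515*1/913 - 33/17510 = -17515/913 - 33/17510 = -306717779/15986630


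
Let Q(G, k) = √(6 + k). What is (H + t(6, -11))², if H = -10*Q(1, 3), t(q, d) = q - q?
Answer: 900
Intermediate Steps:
t(q, d) = 0
H = -30 (H = -10*√(6 + 3) = -10*√9 = -10*3 = -30)
(H + t(6, -11))² = (-30 + 0)² = (-30)² = 900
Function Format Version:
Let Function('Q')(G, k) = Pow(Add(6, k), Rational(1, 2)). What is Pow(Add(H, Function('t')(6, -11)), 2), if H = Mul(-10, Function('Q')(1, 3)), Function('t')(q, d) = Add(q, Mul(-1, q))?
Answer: 900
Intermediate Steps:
Function('t')(q, d) = 0
H = -30 (H = Mul(-10, Pow(Add(6, 3), Rational(1, 2))) = Mul(-10, Pow(9, Rational(1, 2))) = Mul(-10, 3) = -30)
Pow(Add(H, Function('t')(6, -11)), 2) = Pow(Add(-30, 0), 2) = Pow(-30, 2) = 900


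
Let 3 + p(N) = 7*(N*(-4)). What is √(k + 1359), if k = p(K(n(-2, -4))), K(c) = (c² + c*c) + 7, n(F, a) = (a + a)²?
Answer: 2*I*√57054 ≈ 477.72*I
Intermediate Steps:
n(F, a) = 4*a² (n(F, a) = (2*a)² = 4*a²)
K(c) = 7 + 2*c² (K(c) = (c² + c²) + 7 = 2*c² + 7 = 7 + 2*c²)
p(N) = -3 - 28*N (p(N) = -3 + 7*(N*(-4)) = -3 + 7*(-4*N) = -3 - 28*N)
k = -229575 (k = -3 - 28*(7 + 2*(4*(-4)²)²) = -3 - 28*(7 + 2*(4*16)²) = -3 - 28*(7 + 2*64²) = -3 - 28*(7 + 2*4096) = -3 - 28*(7 + 8192) = -3 - 28*8199 = -3 - 229572 = -229575)
√(k + 1359) = √(-229575 + 1359) = √(-228216) = 2*I*√57054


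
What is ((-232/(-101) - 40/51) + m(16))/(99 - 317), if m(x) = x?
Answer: -45104/561459 ≈ -0.080334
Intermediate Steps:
((-232/(-101) - 40/51) + m(16))/(99 - 317) = ((-232/(-101) - 40/51) + 16)/(99 - 317) = ((-232*(-1/101) - 40*1/51) + 16)/(-218) = -((232/101 - 40/51) + 16)/218 = -(7792/5151 + 16)/218 = -1/218*90208/5151 = -45104/561459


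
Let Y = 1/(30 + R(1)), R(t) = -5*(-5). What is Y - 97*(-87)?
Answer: 464146/55 ≈ 8439.0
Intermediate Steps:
R(t) = 25
Y = 1/55 (Y = 1/(30 + 25) = 1/55 ≈ 0.018182)
Y - 97*(-87) = 1/55 - 97*(-87) = 1/55 + 8439 = 464146/55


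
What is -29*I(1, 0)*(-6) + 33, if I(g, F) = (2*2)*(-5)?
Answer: -3447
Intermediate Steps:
I(g, F) = -20 (I(g, F) = 4*(-5) = -20)
-29*I(1, 0)*(-6) + 33 = -(-580)*(-6) + 33 = -29*120 + 33 = -3480 + 33 = -3447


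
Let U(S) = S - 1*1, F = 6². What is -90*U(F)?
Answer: -3150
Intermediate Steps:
F = 36
U(S) = -1 + S (U(S) = S - 1 = -1 + S)
-90*U(F) = -90*(-1 + 36) = -90*35 = -3150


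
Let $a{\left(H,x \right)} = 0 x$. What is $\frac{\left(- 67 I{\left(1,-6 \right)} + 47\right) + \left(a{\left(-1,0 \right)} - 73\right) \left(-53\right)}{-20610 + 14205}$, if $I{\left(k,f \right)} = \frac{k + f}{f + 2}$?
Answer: $- \frac{15329}{25620} \approx -0.59832$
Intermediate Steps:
$a{\left(H,x \right)} = 0$
$I{\left(k,f \right)} = \frac{f + k}{2 + f}$
$\frac{\left(- 67 I{\left(1,-6 \right)} + 47\right) + \left(a{\left(-1,0 \right)} - 73\right) \left(-53\right)}{-20610 + 14205} = \frac{\left(- 67 \frac{-6 + 1}{2 - 6} + 47\right) + \left(0 - 73\right) \left(-53\right)}{-20610 + 14205} = \frac{\left(- 67 \frac{1}{-4} \left(-5\right) + 47\right) - -3869}{-6405} = \left(\left(- 67 \left(\left(- \frac{1}{4}\right) \left(-5\right)\right) + 47\right) + 3869\right) \left(- \frac{1}{6405}\right) = \left(\left(\left(-67\right) \frac{5}{4} + 47\right) + 3869\right) \left(- \frac{1}{6405}\right) = \left(\left(- \frac{335}{4} + 47\right) + 3869\right) \left(- \frac{1}{6405}\right) = \left(- \frac{147}{4} + 3869\right) \left(- \frac{1}{6405}\right) = \frac{15329}{4} \left(- \frac{1}{6405}\right) = - \frac{15329}{25620}$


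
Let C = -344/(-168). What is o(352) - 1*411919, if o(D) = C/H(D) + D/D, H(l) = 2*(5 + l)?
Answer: -6176298449/14994 ≈ -4.1192e+5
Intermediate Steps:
H(l) = 10 + 2*l
C = 43/21 (C = -344*(-1)/168 = -1*(-43/21) = 43/21 ≈ 2.0476)
o(D) = 1 + 43/(21*(10 + 2*D)) (o(D) = 43/(21*(10 + 2*D)) + D/D = 43/(21*(10 + 2*D)) + 1 = 1 + 43/(21*(10 + 2*D)))
o(352) - 1*411919 = (253/42 + 352)/(5 + 352) - 1*411919 = (15037/42)/357 - 411919 = (1/357)*(15037/42) - 411919 = 15037/14994 - 411919 = -6176298449/14994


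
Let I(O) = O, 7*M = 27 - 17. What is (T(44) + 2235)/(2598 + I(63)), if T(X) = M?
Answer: 15655/18627 ≈ 0.84045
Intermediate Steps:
M = 10/7 (M = (27 - 17)/7 = (⅐)*10 = 10/7 ≈ 1.4286)
T(X) = 10/7
(T(44) + 2235)/(2598 + I(63)) = (10/7 + 2235)/(2598 + 63) = (15655/7)/2661 = (15655/7)*(1/2661) = 15655/18627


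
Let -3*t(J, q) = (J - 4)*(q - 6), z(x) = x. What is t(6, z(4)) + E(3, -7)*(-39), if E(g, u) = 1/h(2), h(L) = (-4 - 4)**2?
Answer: 139/192 ≈ 0.72396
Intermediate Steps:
h(L) = 64 (h(L) = (-8)**2 = 64)
E(g, u) = 1/64
t(J, q) = -(-6 + q)*(-4 + J)/3 (t(J, q) = -(J - 4)*(q - 6)/3 = -(-4 + J)*(-6 + q)/3 = -(-6 + q)*(-4 + J)/3)
t(6, z(4)) + E(3, -7)*(-39) = (-8 + 2*6 + (4/3)*4 - 1/3*6*4) + (1/64)*(-39) = (-8 + 12 + 16/3 - 8) - 39/64 = 4/3 - 39/64 = 139/192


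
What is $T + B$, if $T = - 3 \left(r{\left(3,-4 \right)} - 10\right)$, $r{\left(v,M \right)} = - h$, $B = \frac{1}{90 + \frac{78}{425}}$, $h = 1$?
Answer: $\frac{1265249}{38328} \approx 33.011$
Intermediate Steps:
$B = \frac{425}{38328}$ ($B = \frac{1}{90 + 78 \cdot \frac{1}{425}} = \frac{1}{90 + \frac{78}{425}} = \frac{1}{\frac{38328}{425}} = \frac{425}{38328} \approx 0.011089$)
$r{\left(v,M \right)} = -1$ ($r{\left(v,M \right)} = \left(-1\right) 1 = -1$)
$T = 33$ ($T = - 3 \left(-1 - 10\right) = \left(-3\right) \left(-11\right) = 33$)
$T + B = 33 + \frac{425}{38328} = \frac{1265249}{38328}$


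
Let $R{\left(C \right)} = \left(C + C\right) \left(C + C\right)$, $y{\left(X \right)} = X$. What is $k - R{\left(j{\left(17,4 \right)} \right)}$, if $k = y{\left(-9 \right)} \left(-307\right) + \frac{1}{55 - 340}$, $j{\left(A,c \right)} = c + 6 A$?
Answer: $- \frac{12021586}{285} \approx -42181.0$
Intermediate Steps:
$R{\left(C \right)} = 4 C^{2}$ ($R{\left(C \right)} = 2 C 2 C = 4 C^{2}$)
$k = \frac{787454}{285}$ ($k = \left(-9\right) \left(-307\right) + \frac{1}{55 - 340} = 2763 + \frac{1}{-285} = 2763 - \frac{1}{285} = \frac{787454}{285} \approx 2763.0$)
$k - R{\left(j{\left(17,4 \right)} \right)} = \frac{787454}{285} - 4 \left(4 + 6 \cdot 17\right)^{2} = \frac{787454}{285} - 4 \left(4 + 102\right)^{2} = \frac{787454}{285} - 4 \cdot 106^{2} = \frac{787454}{285} - 4 \cdot 11236 = \frac{787454}{285} - 44944 = - \frac{12021586}{285}$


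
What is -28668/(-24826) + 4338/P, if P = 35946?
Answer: 31616531/24788761 ≈ 1.2754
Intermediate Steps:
-28668/(-24826) + 4338/P = -28668/(-24826) + 4338/35946 = -28668*(-1/24826) + 4338*(1/35946) = 14334/12413 + 241/1997 = 31616531/24788761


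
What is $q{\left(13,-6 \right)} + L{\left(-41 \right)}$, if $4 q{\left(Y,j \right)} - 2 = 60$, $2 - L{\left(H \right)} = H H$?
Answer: $- \frac{3327}{2} \approx -1663.5$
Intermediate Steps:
$L{\left(H \right)} = 2 - H^{2}$ ($L{\left(H \right)} = 2 - H H = 2 - H^{2}$)
$q{\left(Y,j \right)} = \frac{31}{2}$ ($q{\left(Y,j \right)} = \frac{1}{2} + \frac{1}{4} \cdot 60 = \frac{1}{2} + 15 = \frac{31}{2}$)
$q{\left(13,-6 \right)} + L{\left(-41 \right)} = \frac{31}{2} + \left(2 - \left(-41\right)^{2}\right) = \frac{31}{2} + \left(2 - 1681\right) = \frac{31}{2} - 1679 = - \frac{3327}{2}$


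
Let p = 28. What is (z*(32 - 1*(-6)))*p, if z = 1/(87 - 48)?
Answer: 1064/39 ≈ 27.282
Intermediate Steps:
z = 1/39 ≈ 0.025641
(z*(32 - 1*(-6)))*p = ((32 - 1*(-6))/39)*28 = ((32 + 6)/39)*28 = ((1/39)*38)*28 = (38/39)*28 = 1064/39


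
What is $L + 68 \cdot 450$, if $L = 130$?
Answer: $30730$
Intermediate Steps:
$L + 68 \cdot 450 = 130 + 68 \cdot 450 = 130 + 30600 = 30730$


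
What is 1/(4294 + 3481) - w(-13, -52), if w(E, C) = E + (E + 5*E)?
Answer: 707526/7775 ≈ 91.000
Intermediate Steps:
w(E, C) = 7*E (w(E, C) = E + 6*E = 7*E)
1/(4294 + 3481) - w(-13, -52) = 1/(4294 + 3481) - 7*(-13) = 1/7775 - 1*(-91) = 1/7775 + 91 = 707526/7775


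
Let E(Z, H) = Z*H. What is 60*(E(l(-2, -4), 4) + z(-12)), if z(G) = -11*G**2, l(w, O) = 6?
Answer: -93600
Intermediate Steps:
E(Z, H) = H*Z
60*(E(l(-2, -4), 4) + z(-12)) = 60*(4*6 - 11*(-12)**2) = 60*(24 - 11*144) = 60*(24 - 1584) = 60*(-1560) = -93600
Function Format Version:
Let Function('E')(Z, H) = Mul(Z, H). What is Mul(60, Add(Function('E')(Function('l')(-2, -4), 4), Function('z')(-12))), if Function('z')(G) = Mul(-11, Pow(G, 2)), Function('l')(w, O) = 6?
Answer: -93600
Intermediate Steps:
Function('E')(Z, H) = Mul(H, Z)
Mul(60, Add(Function('E')(Function('l')(-2, -4), 4), Function('z')(-12))) = Mul(60, Add(Mul(4, 6), Mul(-11, Pow(-12, 2)))) = Mul(60, Add(24, Mul(-11, 144))) = Mul(60, Add(24, -1584)) = Mul(60, -1560) = -93600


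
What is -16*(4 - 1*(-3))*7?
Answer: -784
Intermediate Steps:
-16*(4 - 1*(-3))*7 = -16*(4 + 3)*7 = -16*7*7 = -112*7 = -784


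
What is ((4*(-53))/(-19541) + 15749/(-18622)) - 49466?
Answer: -18000610307277/363892502 ≈ -49467.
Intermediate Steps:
((4*(-53))/(-19541) + 15749/(-18622)) - 49466 = (-212*(-1/19541) + 15749*(-1/18622)) - 49466 = (212/19541 - 15749/18622) - 49466 = -303803345/363892502 - 49466 = -18000610307277/363892502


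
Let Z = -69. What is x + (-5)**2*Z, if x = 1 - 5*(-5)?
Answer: -1699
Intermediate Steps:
x = 26 (x = 1 + 25 = 26)
x + (-5)**2*Z = 26 + (-5)**2*(-69) = 26 + 25*(-69) = 26 - 1725 = -1699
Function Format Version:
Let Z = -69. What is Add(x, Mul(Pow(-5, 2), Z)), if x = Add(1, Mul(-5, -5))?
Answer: -1699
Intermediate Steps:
x = 26 (x = Add(1, 25) = 26)
Add(x, Mul(Pow(-5, 2), Z)) = Add(26, Mul(Pow(-5, 2), -69)) = Add(26, Mul(25, -69)) = Add(26, -1725) = -1699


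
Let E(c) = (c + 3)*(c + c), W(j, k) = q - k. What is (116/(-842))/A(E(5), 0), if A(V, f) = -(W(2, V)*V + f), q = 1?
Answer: -29/1330360 ≈ -2.1799e-5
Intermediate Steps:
W(j, k) = 1 - k
E(c) = 2*c*(3 + c) (E(c) = (3 + c)*(2*c) = 2*c*(3 + c))
A(V, f) = -f - V*(1 - V) (A(V, f) = -((1 - V)*V + f) = -(V*(1 - V) + f) = -(f + V*(1 - V)) = -f - V*(1 - V))
(116/(-842))/A(E(5), 0) = (116/(-842))/(-1*0 + (2*5*(3 + 5))*(-1 + 2*5*(3 + 5))) = (116*(-1/842))/(0 + (2*5*8)*(-1 + 2*5*8)) = -58/(421*(0 + 80*(-1 + 80))) = -58/(421*(0 + 80*79)) = -58/(421*(0 + 6320)) = -58/421/6320 = -58/421*1/6320 = -29/1330360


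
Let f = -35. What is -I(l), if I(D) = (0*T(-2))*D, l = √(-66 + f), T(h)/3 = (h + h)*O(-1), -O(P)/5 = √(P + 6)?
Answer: 0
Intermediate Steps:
O(P) = -5*√(6 + P) (O(P) = -5*√(P + 6) = -5*√(6 + P))
T(h) = -30*h*√5 (T(h) = 3*((h + h)*(-5*√(6 - 1))) = 3*((2*h)*(-5*√5)) = 3*(-10*h*√5) = -30*h*√5)
l = I*√101 (l = √(-66 - 35) = √(-101) = I*√101 ≈ 10.05*I)
I(D) = 0 (I(D) = (0*(-30*(-2)*√5))*D = (0*(60*√5))*D = 0*D = 0)
-I(l) = -1*0 = 0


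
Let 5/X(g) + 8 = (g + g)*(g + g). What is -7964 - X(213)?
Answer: -1445211157/181468 ≈ -7964.0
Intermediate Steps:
X(g) = 5/(-8 + 4*g²) (X(g) = 5/(-8 + (g + g)*(g + g)) = 5/(-8 + (2*g)*(2*g)) = 5/(-8 + 4*g²))
-7964 - X(213) = -7964 - 5/(4*(-2 + 213²)) = -7964 - 5/(4*(-2 + 45369)) = -7964 - 5/(4*45367) = -7964 - 1*5/181468 = -7964 - 5/181468 = -1445211157/181468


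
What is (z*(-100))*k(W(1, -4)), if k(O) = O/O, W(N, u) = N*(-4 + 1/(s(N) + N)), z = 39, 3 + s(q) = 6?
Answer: -3900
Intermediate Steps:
s(q) = 3 (s(q) = -3 + 6 = 3)
W(N, u) = N*(-4 + 1/(3 + N))
k(O) = 1
(z*(-100))*k(W(1, -4)) = (39*(-100))*1 = -3900*1 = -3900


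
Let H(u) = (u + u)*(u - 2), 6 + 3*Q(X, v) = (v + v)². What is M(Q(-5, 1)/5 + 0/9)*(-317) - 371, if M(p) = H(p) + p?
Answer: -114541/225 ≈ -509.07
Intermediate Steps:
Q(X, v) = -2 + 4*v²/3 (Q(X, v) = -2 + (v + v)²/3 = -2 + (2*v)²/3 = -2 + (4*v²)/3 = -2 + 4*v²/3)
H(u) = 2*u*(-2 + u) (H(u) = (2*u)*(-2 + u) = 2*u*(-2 + u))
M(p) = p + 2*p*(-2 + p) (M(p) = 2*p*(-2 + p) + p = p + 2*p*(-2 + p))
M(Q(-5, 1)/5 + 0/9)*(-317) - 371 = (((-2 + (4/3)*1²)/5 + 0/9)*(-3 + 2*((-2 + (4/3)*1²)/5 + 0/9)))*(-317) - 371 = (((-2 + (4/3)*1)*(⅕) + 0*(⅑))*(-3 + 2*((-2 + (4/3)*1)*(⅕) + 0*(⅑))))*(-317) - 371 = (((-2 + 4/3)*(⅕) + 0)*(-3 + 2*((-2 + 4/3)*(⅕) + 0)))*(-317) - 371 = ((-⅔*⅕ + 0)*(-3 + 2*(-⅔*⅕ + 0)))*(-317) - 371 = ((-2/15 + 0)*(-3 + 2*(-2/15 + 0)))*(-317) - 371 = -2*(-3 + 2*(-2/15))/15*(-317) - 371 = -2*(-3 - 4/15)/15*(-317) - 371 = -2/15*(-49/15)*(-317) - 371 = (98/225)*(-317) - 371 = -31066/225 - 371 = -114541/225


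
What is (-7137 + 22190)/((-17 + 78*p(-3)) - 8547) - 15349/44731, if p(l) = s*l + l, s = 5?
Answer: -826334575/445878608 ≈ -1.8533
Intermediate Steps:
p(l) = 6*l (p(l) = 5*l + l = 6*l)
(-7137 + 22190)/((-17 + 78*p(-3)) - 8547) - 15349/44731 = (-7137 + 22190)/((-17 + 78*(6*(-3))) - 8547) - 15349/44731 = 15053/((-17 + 78*(-18)) - 8547) - 15349*1/44731 = 15053/((-17 - 1404) - 8547) - 15349/44731 = 15053/(-1421 - 8547) - 15349/44731 = 15053/(-9968) - 15349/44731 = 15053*(-1/9968) - 15349/44731 = -15053/9968 - 15349/44731 = -826334575/445878608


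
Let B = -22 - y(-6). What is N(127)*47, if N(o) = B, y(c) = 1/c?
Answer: -6157/6 ≈ -1026.2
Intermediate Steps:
B = -131/6 (B = -22 - 1/(-6) = -22 - 1*(-1/6) = -22 + 1/6 = -131/6 ≈ -21.833)
N(o) = -131/6
N(127)*47 = -131/6*47 = -6157/6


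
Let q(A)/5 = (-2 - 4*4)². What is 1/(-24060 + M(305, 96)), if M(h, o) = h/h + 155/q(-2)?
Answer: -324/7795085 ≈ -4.1565e-5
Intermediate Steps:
q(A) = 1620 (q(A) = 5*(-2 - 4*4)² = 5*(-2 - 16)² = 5*(-18)² = 5*324 = 1620)
M(h, o) = 355/324 (M(h, o) = h/h + 155/1620 = 1 + 155*(1/1620) = 1 + 31/324 = 355/324)
1/(-24060 + M(305, 96)) = 1/(-24060 + 355/324) = 1/(-7795085/324) = -324/7795085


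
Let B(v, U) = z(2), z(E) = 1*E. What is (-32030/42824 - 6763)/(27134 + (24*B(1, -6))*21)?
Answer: -144825371/602576504 ≈ -0.24034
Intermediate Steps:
z(E) = E
B(v, U) = 2
(-32030/42824 - 6763)/(27134 + (24*B(1, -6))*21) = (-32030/42824 - 6763)/(27134 + (24*2)*21) = (-32030*1/42824 - 6763)/(27134 + 48*21) = (-16015/21412 - 6763)/(27134 + 1008) = -144825371/21412/28142 = -144825371/21412*1/28142 = -144825371/602576504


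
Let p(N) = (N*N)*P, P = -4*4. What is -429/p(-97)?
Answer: 429/150544 ≈ 0.0028497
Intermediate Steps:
P = -16
p(N) = -16*N**2 (p(N) = (N*N)*(-16) = N**2*(-16) = -16*N**2)
-429/p(-97) = -429/((-16*(-97)**2)) = -429/((-16*9409)) = -429/(-150544) = -429*(-1/150544) = 429/150544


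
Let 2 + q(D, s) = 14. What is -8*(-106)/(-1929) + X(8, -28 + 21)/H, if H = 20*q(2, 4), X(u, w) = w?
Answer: -72341/154320 ≈ -0.46877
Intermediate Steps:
q(D, s) = 12 (q(D, s) = -2 + 14 = 12)
H = 240 (H = 20*12 = 240)
-8*(-106)/(-1929) + X(8, -28 + 21)/H = -8*(-106)/(-1929) + (-28 + 21)/240 = 848*(-1/1929) - 7*1/240 = -848/1929 - 7/240 = -72341/154320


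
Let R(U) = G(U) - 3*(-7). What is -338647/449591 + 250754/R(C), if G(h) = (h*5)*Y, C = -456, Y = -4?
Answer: 109641169387/4109711331 ≈ 26.679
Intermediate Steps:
G(h) = -20*h (G(h) = (h*5)*(-4) = (5*h)*(-4) = -20*h)
R(U) = 21 - 20*U (R(U) = -20*U - 3*(-7) = -20*U + 21 = 21 - 20*U)
-338647/449591 + 250754/R(C) = -338647/449591 + 250754/(21 - 20*(-456)) = -338647*1/449591 + 250754/(21 + 9120) = -338647/449591 + 250754/9141 = 109641169387/4109711331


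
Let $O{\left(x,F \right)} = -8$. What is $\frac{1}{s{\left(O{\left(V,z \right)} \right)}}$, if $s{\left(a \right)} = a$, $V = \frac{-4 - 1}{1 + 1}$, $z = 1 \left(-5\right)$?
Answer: $- \frac{1}{8} \approx -0.125$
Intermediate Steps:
$z = -5$
$V = - \frac{5}{2} \approx -2.5$
$\frac{1}{s{\left(O{\left(V,z \right)} \right)}} = \frac{1}{-8} = - \frac{1}{8}$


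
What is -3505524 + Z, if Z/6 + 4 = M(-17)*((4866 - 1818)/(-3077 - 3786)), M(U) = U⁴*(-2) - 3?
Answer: -21003656964/6863 ≈ -3.0604e+6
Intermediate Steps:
M(U) = -3 - 2*U⁴ (M(U) = -2*U⁴ - 3 = -3 - 2*U⁴)
Z = 3054754248/6863 (Z = -24 + 6*((-3 - 2*(-17)⁴)*((4866 - 1818)/(-3077 - 3786))) = -24 + 6*((-3 - 2*83521)*(3048/(-6863))) = -24 + 6*((-3 - 167042)*(3048*(-1/6863))) = -24 + 6*(-167045*(-3048/6863)) = -24 + 6*(509153160/6863) = -24 + 3054918960/6863 = 3054754248/6863 ≈ 4.4511e+5)
-3505524 + Z = -3505524 + 3054754248/6863 = -21003656964/6863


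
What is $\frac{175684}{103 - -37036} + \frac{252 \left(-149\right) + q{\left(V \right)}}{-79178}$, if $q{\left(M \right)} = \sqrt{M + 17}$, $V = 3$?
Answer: $\frac{7652401462}{1470295871} - \frac{\sqrt{5}}{39589} \approx 5.2046$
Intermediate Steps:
$q{\left(M \right)} = \sqrt{17 + M}$
$\frac{175684}{103 - -37036} + \frac{252 \left(-149\right) + q{\left(V \right)}}{-79178} = \frac{175684}{103 - -37036} + \frac{252 \left(-149\right) + \sqrt{17 + 3}}{-79178} = \frac{175684}{103 + 37036} + \left(-37548 + \sqrt{20}\right) \left(- \frac{1}{79178}\right) = \frac{175684}{37139} + \left(-37548 + 2 \sqrt{5}\right) \left(- \frac{1}{79178}\right) = 175684 \cdot \frac{1}{37139} + \left(\frac{18774}{39589} - \frac{\sqrt{5}}{39589}\right) = \frac{175684}{37139} + \left(\frac{18774}{39589} - \frac{\sqrt{5}}{39589}\right) = \frac{7652401462}{1470295871} - \frac{\sqrt{5}}{39589}$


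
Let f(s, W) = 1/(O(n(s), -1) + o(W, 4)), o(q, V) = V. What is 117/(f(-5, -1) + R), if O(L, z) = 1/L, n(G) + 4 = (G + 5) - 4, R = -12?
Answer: -279/28 ≈ -9.9643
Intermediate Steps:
n(G) = -3 + G (n(G) = -4 + ((G + 5) - 4) = -4 + ((5 + G) - 4) = -4 + (1 + G) = -3 + G)
f(s, W) = 1/(4 + 1/(-3 + s)) (f(s, W) = 1/(1/(-3 + s) + 4) = 1/(4 + 1/(-3 + s)))
117/(f(-5, -1) + R) = 117/((-3 - 5)/(-11 + 4*(-5)) - 12) = 117/(-8/(-11 - 20) - 12) = 117/(-8/(-31) - 12) = 117/(-1/31*(-8) - 12) = 117/(8/31 - 12) = 117/(-364/31) = 117*(-31/364) = -279/28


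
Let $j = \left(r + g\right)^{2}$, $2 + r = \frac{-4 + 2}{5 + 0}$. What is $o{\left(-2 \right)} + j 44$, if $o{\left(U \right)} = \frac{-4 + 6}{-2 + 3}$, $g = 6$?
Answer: $\frac{14306}{25} \approx 572.24$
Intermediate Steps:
$r = - \frac{12}{5}$ ($r = -2 + \frac{-4 + 2}{5 + 0} = -2 - \frac{2}{5} = - \frac{12}{5} \approx -2.4$)
$o{\left(U \right)} = 2$ ($o{\left(U \right)} = \frac{2}{1} = 2 \cdot 1 = 2$)
$j = \frac{324}{25}$ ($j = \left(- \frac{12}{5} + 6\right)^{2} = \left(\frac{18}{5}\right)^{2} = \frac{324}{25} \approx 12.96$)
$o{\left(-2 \right)} + j 44 = 2 + \frac{324}{25} \cdot 44 = 2 + \frac{14256}{25} = \frac{14306}{25}$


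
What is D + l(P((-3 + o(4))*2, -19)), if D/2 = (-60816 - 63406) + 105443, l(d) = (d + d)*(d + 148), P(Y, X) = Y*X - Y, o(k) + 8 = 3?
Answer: 261962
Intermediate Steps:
o(k) = -5 (o(k) = -8 + 3 = -5)
P(Y, X) = -Y + X*Y (P(Y, X) = X*Y - Y = -Y + X*Y)
l(d) = 2*d*(148 + d) (l(d) = (2*d)*(148 + d) = 2*d*(148 + d))
D = -37558 (D = 2*((-60816 - 63406) + 105443) = 2*(-124222 + 105443) = 2*(-18779) = -37558)
D + l(P((-3 + o(4))*2, -19)) = -37558 + 2*(((-3 - 5)*2)*(-1 - 19))*(148 + ((-3 - 5)*2)*(-1 - 19)) = -37558 + 2*(-8*2*(-20))*(148 - 8*2*(-20)) = -37558 + 2*(-16*(-20))*(148 - 16*(-20)) = -37558 + 2*320*(148 + 320) = -37558 + 2*320*468 = -37558 + 299520 = 261962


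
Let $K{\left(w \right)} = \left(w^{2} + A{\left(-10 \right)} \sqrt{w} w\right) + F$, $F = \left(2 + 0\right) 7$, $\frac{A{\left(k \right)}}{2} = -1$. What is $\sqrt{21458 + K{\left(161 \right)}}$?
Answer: $\sqrt{47393 - 322 \sqrt{161}} \approx 208.1$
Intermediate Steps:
$A{\left(k \right)} = -2$ ($A{\left(k \right)} = 2 \left(-1\right) = -2$)
$F = 14$ ($F = 2 \cdot 7 = 14$)
$K{\left(w \right)} = 14 + w^{2} - 2 w^{\frac{3}{2}}$ ($K{\left(w \right)} = \left(w^{2} + - 2 \sqrt{w} w\right) + 14 = \left(w^{2} - 2 w^{\frac{3}{2}}\right) + 14 = 14 + w^{2} - 2 w^{\frac{3}{2}}$)
$\sqrt{21458 + K{\left(161 \right)}} = \sqrt{21458 + \left(14 + 161^{2} - 2 \cdot 161^{\frac{3}{2}}\right)} = \sqrt{21458 + \left(14 + 25921 - 2 \cdot 161 \sqrt{161}\right)} = \sqrt{21458 + \left(14 + 25921 - 322 \sqrt{161}\right)} = \sqrt{21458 + \left(25935 - 322 \sqrt{161}\right)} = \sqrt{47393 - 322 \sqrt{161}}$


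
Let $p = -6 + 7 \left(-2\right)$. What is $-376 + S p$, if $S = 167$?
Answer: $-3716$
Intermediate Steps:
$p = -20$ ($p = -6 - 14 = -20$)
$-376 + S p = -376 + 167 \left(-20\right) = -376 - 3340 = -3716$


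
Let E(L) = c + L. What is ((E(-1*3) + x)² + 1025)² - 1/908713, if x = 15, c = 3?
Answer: 1419864062499/908713 ≈ 1.5625e+6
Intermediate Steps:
E(L) = 3 + L
((E(-1*3) + x)² + 1025)² - 1/908713 = (((3 - 1*3) + 15)² + 1025)² - 1/908713 = (((3 - 3) + 15)² + 1025)² - 1*1/908713 = ((0 + 15)² + 1025)² - 1/908713 = (15² + 1025)² - 1/908713 = (225 + 1025)² - 1/908713 = 1250² - 1/908713 = 1562500 - 1/908713 = 1419864062499/908713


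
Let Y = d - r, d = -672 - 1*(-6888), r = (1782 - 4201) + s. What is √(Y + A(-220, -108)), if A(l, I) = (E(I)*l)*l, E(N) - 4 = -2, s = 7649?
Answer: √97786 ≈ 312.71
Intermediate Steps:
E(N) = 2 (E(N) = 4 - 2 = 2)
r = 5230 (r = (1782 - 4201) + 7649 = -2419 + 7649 = 5230)
A(l, I) = 2*l² (A(l, I) = (2*l)*l = 2*l²)
d = 6216 (d = -672 + 6888 = 6216)
Y = 986 (Y = 6216 - 1*5230 = 6216 - 5230 = 986)
√(Y + A(-220, -108)) = √(986 + 2*(-220)²) = √(986 + 2*48400) = √(986 + 96800) = √97786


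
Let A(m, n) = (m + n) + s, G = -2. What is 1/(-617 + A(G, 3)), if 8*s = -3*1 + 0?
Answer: -8/4931 ≈ -0.0016224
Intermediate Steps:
s = -3/8 (s = (-3*1 + 0)/8 = (-3 + 0)/8 = (⅛)*(-3) = -3/8 ≈ -0.37500)
A(m, n) = -3/8 + m + n (A(m, n) = (m + n) - 3/8 = -3/8 + m + n)
1/(-617 + A(G, 3)) = 1/(-617 + (-3/8 - 2 + 3)) = 1/(-617 + 5/8) = 1/(-4931/8) = -8/4931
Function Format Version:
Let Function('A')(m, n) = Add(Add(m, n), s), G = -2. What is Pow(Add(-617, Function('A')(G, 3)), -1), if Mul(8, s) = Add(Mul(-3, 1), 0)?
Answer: Rational(-8, 4931) ≈ -0.0016224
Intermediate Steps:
s = Rational(-3, 8) (s = Mul(Rational(1, 8), Add(Mul(-3, 1), 0)) = Mul(Rational(1, 8), Add(-3, 0)) = Mul(Rational(1, 8), -3) = Rational(-3, 8) ≈ -0.37500)
Function('A')(m, n) = Add(Rational(-3, 8), m, n) (Function('A')(m, n) = Add(Add(m, n), Rational(-3, 8)) = Add(Rational(-3, 8), m, n))
Pow(Add(-617, Function('A')(G, 3)), -1) = Pow(Add(-617, Add(Rational(-3, 8), -2, 3)), -1) = Pow(Add(-617, Rational(5, 8)), -1) = Pow(Rational(-4931, 8), -1) = Rational(-8, 4931)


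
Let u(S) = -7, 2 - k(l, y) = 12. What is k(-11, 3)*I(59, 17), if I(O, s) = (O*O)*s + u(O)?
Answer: -591700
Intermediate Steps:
k(l, y) = -10 (k(l, y) = 2 - 1*12 = 2 - 12 = -10)
I(O, s) = -7 + s*O**2 (I(O, s) = (O*O)*s - 7 = O**2*s - 7 = s*O**2 - 7 = -7 + s*O**2)
k(-11, 3)*I(59, 17) = -10*(-7 + 17*59**2) = -10*(-7 + 17*3481) = -10*(-7 + 59177) = -10*59170 = -591700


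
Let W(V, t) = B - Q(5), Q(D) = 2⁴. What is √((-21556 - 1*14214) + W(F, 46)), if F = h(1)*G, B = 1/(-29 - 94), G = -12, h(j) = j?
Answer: I*√541406517/123 ≈ 189.17*I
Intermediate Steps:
B = -1/123 (B = 1/(-123) = -1/123 ≈ -0.0081301)
F = -12 (F = 1*(-12) = -12)
Q(D) = 16
W(V, t) = -1969/123 (W(V, t) = -1/123 - 1*16 = -1/123 - 16 = -1969/123)
√((-21556 - 1*14214) + W(F, 46)) = √((-21556 - 1*14214) - 1969/123) = √((-21556 - 14214) - 1969/123) = √(-35770 - 1969/123) = √(-4401679/123) = I*√541406517/123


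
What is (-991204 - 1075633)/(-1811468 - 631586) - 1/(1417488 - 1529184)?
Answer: 115429934303/136439679792 ≈ 0.84601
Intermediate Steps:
(-991204 - 1075633)/(-1811468 - 631586) - 1/(1417488 - 1529184) = -2066837/(-2443054) - 1/(-111696) = -2066837*(-1/2443054) - 1*(-1/111696) = 2066837/2443054 + 1/111696 = 115429934303/136439679792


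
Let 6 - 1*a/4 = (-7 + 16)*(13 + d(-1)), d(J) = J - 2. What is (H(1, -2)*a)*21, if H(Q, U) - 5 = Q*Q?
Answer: -42336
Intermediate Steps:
d(J) = -2 + J
H(Q, U) = 5 + Q² (H(Q, U) = 5 + Q*Q = 5 + Q²)
a = -336 (a = 24 - 4*(-7 + 16)*(13 + (-2 - 1)) = 24 - 36*(13 - 3) = 24 - 36*10 = 24 - 4*90 = 24 - 360 = -336)
(H(1, -2)*a)*21 = ((5 + 1²)*(-336))*21 = ((5 + 1)*(-336))*21 = (6*(-336))*21 = -2016*21 = -42336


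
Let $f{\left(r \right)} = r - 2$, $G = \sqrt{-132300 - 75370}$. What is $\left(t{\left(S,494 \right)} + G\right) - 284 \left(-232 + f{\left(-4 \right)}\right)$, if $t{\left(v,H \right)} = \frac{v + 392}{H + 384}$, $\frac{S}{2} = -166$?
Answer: $\frac{29672918}{439} + i \sqrt{207670} \approx 67592.0 + 455.71 i$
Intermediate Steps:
$S = -332$ ($S = 2 \left(-166\right) = -332$)
$G = i \sqrt{207670}$ ($G = \sqrt{-207670} = i \sqrt{207670} \approx 455.71 i$)
$t{\left(v,H \right)} = \frac{392 + v}{384 + H}$
$f{\left(r \right)} = -2 + r$
$\left(t{\left(S,494 \right)} + G\right) - 284 \left(-232 + f{\left(-4 \right)}\right) = \left(\frac{392 - 332}{384 + 494} + i \sqrt{207670}\right) - 284 \left(-232 - 6\right) = \left(\frac{1}{878} \cdot 60 + i \sqrt{207670}\right) - 284 \left(-232 - 6\right) = \left(\frac{1}{878} \cdot 60 + i \sqrt{207670}\right) - -67592 = \left(\frac{30}{439} + i \sqrt{207670}\right) + 67592 = \frac{29672918}{439} + i \sqrt{207670}$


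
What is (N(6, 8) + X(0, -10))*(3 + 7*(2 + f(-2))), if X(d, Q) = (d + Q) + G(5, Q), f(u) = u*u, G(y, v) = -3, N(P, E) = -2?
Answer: -675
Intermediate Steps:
f(u) = u²
X(d, Q) = -3 + Q + d (X(d, Q) = (d + Q) - 3 = (Q + d) - 3 = -3 + Q + d)
(N(6, 8) + X(0, -10))*(3 + 7*(2 + f(-2))) = (-2 + (-3 - 10 + 0))*(3 + 7*(2 + (-2)²)) = (-2 - 13)*(3 + 7*(2 + 4)) = -15*(3 + 7*6) = -15*(3 + 42) = -15*45 = -675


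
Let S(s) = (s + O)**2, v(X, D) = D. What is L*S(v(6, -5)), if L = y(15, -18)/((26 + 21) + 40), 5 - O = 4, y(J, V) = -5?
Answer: -80/87 ≈ -0.91954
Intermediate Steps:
O = 1 (O = 5 - 1*4 = 5 - 4 = 1)
L = -5/87 (L = -5/((26 + 21) + 40) = -5/(47 + 40) = -5/87 ≈ -0.057471)
S(s) = (1 + s)**2 (S(s) = (s + 1)**2 = (1 + s)**2)
L*S(v(6, -5)) = -5*(1 - 5)**2/87 = -5/87*(-4)**2 = -5/87*16 = -80/87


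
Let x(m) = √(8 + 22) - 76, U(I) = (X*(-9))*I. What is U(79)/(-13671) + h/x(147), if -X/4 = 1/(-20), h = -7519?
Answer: 2170285557/21820435 + 7519*√30/5746 ≈ 106.63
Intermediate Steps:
X = ⅕ (X = -4/(-20) = -4*(-1/20) = ⅕ ≈ 0.20000)
U(I) = -9*I/5 (U(I) = ((⅕)*(-9))*I = -9*I/5)
x(m) = -76 + √30 (x(m) = √30 - 76 = -76 + √30)
U(79)/(-13671) + h/x(147) = -9/5*79/(-13671) - 7519/(-76 + √30) = -711/5*(-1/13671) - 7519/(-76 + √30) = 79/7595 - 7519/(-76 + √30)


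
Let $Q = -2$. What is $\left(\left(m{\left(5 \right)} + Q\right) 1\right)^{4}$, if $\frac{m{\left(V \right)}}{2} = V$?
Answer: $4096$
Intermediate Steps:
$m{\left(V \right)} = 2 V$
$\left(\left(m{\left(5 \right)} + Q\right) 1\right)^{4} = \left(\left(2 \cdot 5 - 2\right) 1\right)^{4} = \left(\left(10 - 2\right) 1\right)^{4} = \left(8 \cdot 1\right)^{4} = 8^{4} = 4096$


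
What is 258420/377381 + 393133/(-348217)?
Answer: -58374687533/131410479677 ≈ -0.44422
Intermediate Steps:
258420/377381 + 393133/(-348217) = 258420*(1/377381) + 393133*(-1/348217) = 258420/377381 - 393133/348217 = -58374687533/131410479677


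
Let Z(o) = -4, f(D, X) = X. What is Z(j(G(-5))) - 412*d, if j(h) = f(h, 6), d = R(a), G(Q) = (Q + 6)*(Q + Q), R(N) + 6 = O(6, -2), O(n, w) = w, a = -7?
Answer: 3292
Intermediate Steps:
R(N) = -8 (R(N) = -6 - 2 = -8)
G(Q) = 2*Q*(6 + Q) (G(Q) = (6 + Q)*(2*Q) = 2*Q*(6 + Q))
d = -8
j(h) = 6
Z(j(G(-5))) - 412*d = -4 - 412*(-8) = -4 + 3296 = 3292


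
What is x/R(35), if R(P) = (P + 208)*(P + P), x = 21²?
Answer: 7/270 ≈ 0.025926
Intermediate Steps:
x = 441
R(P) = 2*P*(208 + P) (R(P) = (208 + P)*(2*P) = 2*P*(208 + P))
x/R(35) = 441/((2*35*(208 + 35))) = 441/((2*35*243)) = 441/17010 = 441*(1/17010) = 7/270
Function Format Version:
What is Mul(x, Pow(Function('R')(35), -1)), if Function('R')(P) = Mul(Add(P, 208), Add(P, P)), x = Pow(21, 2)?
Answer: Rational(7, 270) ≈ 0.025926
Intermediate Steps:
x = 441
Function('R')(P) = Mul(2, P, Add(208, P)) (Function('R')(P) = Mul(Add(208, P), Mul(2, P)) = Mul(2, P, Add(208, P)))
Mul(x, Pow(Function('R')(35), -1)) = Mul(441, Pow(Mul(2, 35, Add(208, 35)), -1)) = Mul(441, Pow(Mul(2, 35, 243), -1)) = Mul(441, Pow(17010, -1)) = Mul(441, Rational(1, 17010)) = Rational(7, 270)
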